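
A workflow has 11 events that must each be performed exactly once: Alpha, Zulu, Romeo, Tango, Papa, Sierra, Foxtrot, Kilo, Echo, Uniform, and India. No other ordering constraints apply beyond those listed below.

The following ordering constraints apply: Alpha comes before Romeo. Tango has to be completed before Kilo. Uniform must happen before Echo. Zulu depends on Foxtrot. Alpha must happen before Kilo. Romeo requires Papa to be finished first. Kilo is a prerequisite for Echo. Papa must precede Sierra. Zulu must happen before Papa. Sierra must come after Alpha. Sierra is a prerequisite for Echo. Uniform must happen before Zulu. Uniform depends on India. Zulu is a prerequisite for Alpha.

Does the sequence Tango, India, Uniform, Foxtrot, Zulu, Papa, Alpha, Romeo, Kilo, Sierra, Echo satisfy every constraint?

Checking each listed constraint against this order: for instance, Tango is in position 1 and Kilo in position 9, so that constraint holds — and the remaining constraints check out the same way.

Yes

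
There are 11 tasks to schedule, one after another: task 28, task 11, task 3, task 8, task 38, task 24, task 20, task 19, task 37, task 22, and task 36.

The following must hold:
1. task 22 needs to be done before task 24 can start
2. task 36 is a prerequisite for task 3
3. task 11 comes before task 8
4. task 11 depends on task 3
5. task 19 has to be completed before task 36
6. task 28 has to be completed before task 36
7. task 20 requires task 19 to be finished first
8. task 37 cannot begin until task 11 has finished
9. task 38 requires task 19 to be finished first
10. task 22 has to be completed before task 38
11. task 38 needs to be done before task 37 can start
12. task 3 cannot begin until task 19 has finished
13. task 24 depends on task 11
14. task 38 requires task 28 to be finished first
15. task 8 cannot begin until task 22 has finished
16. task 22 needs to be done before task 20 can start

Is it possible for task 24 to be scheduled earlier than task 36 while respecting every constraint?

No

Following task 36 → task 3 → task 11 → task 24, task 36 must precede task 24 in every valid ordering.
Hence task 24 can never be scheduled before task 36.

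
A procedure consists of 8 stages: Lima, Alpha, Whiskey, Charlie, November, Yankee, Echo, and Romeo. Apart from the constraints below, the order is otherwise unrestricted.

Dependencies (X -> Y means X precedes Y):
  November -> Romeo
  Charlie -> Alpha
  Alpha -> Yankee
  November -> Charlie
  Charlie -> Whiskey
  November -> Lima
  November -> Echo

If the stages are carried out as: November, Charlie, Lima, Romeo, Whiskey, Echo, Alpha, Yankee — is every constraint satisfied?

Every stated constraint is respected: November sits at position 1, ahead of Echo at position 6, and each of the other listed pairs likewise has the predecessor earlier in the sequence.

Yes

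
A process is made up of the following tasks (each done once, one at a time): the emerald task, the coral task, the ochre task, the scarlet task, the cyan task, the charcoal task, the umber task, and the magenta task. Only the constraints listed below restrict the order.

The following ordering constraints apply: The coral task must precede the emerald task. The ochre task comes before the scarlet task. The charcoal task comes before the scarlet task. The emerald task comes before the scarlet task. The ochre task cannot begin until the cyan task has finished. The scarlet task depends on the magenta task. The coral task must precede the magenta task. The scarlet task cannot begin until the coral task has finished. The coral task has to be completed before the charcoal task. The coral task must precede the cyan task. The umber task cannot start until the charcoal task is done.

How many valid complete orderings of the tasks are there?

Only the coral task has no prerequisites, so it must go first.
Enumerating by repeatedly choosing an available task (one whose prerequisites are all placed) gives 240 distinct complete orderings.

240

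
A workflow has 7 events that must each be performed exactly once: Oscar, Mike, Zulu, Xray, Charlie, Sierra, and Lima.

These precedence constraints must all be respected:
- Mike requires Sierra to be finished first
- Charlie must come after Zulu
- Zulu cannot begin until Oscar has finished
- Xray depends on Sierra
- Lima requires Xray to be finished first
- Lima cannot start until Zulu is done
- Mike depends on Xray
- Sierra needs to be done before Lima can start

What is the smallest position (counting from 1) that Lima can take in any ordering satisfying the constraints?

5

Working backwards through the constraints from Lima, its full set of required predecessors is Oscar, Zulu, Xray, Sierra — 4 of them.
So at minimum 4 events come before Lima, putting Lima no earlier than position 5. That position is achievable by scheduling exactly those predecessors first.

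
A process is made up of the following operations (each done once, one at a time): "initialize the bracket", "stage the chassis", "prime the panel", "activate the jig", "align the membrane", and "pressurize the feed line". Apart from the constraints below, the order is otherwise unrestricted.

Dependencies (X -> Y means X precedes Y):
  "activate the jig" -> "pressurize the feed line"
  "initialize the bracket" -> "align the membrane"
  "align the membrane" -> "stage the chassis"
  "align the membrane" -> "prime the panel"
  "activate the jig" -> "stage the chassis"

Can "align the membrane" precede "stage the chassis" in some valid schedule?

Every valid ordering already has "align the membrane" before "stage the chassis" (the constraints require it), so in particular at least one does.

Yes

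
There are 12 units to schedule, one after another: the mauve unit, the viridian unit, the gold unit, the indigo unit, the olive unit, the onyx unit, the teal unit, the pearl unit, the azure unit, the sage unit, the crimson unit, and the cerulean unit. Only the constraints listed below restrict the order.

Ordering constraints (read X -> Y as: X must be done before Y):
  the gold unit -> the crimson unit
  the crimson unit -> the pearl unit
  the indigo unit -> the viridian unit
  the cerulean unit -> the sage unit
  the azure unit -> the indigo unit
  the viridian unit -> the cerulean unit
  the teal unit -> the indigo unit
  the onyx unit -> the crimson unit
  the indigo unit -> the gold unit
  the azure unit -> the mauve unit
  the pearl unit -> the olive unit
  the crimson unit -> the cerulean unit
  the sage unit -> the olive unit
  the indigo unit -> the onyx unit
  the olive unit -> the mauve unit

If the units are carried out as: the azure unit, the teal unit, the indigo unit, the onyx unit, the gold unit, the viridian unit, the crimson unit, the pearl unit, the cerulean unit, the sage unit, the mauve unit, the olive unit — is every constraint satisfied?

No

In the proposed order, the mauve unit appears before the olive unit.
Since the olive unit is required before the mauve unit, the ordering is invalid.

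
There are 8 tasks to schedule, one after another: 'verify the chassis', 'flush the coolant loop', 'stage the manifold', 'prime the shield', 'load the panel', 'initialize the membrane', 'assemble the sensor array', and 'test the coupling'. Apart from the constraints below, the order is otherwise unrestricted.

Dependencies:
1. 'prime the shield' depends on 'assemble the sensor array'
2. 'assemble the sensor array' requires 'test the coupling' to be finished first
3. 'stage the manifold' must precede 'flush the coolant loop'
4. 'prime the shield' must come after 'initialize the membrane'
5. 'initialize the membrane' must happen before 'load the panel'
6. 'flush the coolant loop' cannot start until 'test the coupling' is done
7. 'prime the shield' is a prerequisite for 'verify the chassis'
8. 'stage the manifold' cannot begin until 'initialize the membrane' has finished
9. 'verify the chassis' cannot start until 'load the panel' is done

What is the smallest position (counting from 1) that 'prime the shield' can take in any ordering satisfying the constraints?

The tasks that are forced before 'prime the shield', directly or transitively, are 'initialize the membrane', 'assemble the sensor array', 'test the coupling'. That's 3 tasks.
With 3 mandatory predecessors, the earliest 'prime the shield' can sit is position 3+1 = 4, and placing just those 3 first achieves it.

4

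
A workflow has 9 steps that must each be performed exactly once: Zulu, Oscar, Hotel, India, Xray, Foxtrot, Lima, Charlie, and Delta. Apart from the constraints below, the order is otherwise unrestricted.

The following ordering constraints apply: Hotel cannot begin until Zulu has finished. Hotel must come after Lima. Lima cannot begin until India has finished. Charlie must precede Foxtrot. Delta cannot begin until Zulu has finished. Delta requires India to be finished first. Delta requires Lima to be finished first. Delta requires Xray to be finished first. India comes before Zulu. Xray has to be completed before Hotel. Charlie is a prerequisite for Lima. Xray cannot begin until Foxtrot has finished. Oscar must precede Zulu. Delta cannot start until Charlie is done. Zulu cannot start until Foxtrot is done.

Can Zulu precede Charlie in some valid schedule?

No

Following Charlie → Foxtrot → Zulu, Charlie must precede Zulu in every valid ordering.
So no valid ordering can have Zulu before Charlie.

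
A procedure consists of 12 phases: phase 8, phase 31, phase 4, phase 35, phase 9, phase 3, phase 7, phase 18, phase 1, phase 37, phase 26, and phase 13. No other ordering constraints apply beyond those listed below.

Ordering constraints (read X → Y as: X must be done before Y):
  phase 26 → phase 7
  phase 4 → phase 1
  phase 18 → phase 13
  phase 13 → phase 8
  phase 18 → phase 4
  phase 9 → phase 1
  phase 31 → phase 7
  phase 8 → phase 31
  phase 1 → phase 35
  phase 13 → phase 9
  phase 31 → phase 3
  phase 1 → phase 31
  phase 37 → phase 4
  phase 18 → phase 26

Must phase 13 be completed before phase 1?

Chaining the stated constraints: phase 13 → phase 9 → phase 1.
So phase 13 must precede phase 1 in any valid ordering.

Yes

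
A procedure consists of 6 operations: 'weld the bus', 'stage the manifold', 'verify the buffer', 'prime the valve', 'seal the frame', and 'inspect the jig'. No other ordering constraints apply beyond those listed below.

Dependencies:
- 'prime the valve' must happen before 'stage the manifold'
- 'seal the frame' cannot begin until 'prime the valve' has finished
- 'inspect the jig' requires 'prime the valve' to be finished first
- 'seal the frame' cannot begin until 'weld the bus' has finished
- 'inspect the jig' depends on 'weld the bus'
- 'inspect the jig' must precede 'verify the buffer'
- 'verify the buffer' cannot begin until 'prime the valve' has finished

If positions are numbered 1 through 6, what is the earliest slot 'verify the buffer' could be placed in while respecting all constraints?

4

Every operation that must precede 'verify the buffer' has to come before it. Tracing all chains that end at 'verify the buffer', those operations are: 'weld the bus', 'prime the valve', 'inspect the jig' — 3 in total.
So at minimum 3 operations come before 'verify the buffer', putting 'verify the buffer' no earlier than position 4. That position is achievable by scheduling exactly those predecessors first.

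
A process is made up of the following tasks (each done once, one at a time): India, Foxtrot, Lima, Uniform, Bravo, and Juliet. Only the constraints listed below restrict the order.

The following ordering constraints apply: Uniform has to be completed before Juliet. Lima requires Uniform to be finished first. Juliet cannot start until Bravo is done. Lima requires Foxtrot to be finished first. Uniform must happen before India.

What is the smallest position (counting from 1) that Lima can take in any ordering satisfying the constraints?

3

The tasks that are forced before Lima, directly or transitively, are Foxtrot, Uniform. That's 2 tasks.
So at minimum 2 tasks come before Lima, putting Lima no earlier than position 3. That position is achievable by scheduling exactly those predecessors first.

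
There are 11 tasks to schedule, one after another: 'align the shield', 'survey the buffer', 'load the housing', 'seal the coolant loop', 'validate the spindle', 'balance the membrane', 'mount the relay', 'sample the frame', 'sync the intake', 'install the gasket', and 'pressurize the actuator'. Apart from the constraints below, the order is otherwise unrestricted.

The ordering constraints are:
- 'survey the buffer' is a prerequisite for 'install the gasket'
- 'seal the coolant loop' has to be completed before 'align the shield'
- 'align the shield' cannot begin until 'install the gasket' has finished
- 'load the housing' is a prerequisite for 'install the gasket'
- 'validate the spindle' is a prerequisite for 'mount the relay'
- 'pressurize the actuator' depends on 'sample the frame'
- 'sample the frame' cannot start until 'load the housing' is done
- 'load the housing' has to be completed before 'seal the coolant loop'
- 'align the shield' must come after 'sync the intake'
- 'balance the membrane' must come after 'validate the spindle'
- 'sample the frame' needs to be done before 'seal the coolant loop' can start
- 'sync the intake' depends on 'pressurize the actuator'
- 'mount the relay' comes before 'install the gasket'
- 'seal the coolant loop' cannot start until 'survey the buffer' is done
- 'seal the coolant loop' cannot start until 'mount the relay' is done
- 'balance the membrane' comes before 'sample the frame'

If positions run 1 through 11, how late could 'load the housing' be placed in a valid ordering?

5

Every task that must follow 'load the housing' has to come after it. Tracing all chains starting from 'load the housing', those tasks are: 'align the shield', 'seal the coolant loop', 'sample the frame', 'sync the intake', 'install the gasket', 'pressurize the actuator' — 6 in total.
So at least 6 tasks follow 'load the housing', putting 'load the housing' no later than position 5. That position is achievable by scheduling everything else first.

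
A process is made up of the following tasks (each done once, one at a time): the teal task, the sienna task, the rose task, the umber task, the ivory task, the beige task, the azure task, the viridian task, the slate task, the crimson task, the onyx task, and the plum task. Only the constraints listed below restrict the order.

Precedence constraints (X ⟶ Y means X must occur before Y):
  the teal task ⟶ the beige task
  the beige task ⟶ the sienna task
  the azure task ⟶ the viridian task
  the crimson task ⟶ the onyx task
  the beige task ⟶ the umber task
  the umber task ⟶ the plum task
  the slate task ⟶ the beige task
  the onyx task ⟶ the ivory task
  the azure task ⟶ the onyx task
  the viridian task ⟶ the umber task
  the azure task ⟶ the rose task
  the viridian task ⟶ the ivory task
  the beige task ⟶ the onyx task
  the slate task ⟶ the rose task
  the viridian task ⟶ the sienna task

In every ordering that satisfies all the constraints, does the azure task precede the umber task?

Following the dependencies: the azure task → the viridian task → the umber task.
Hence the azure task necessarily comes before the umber task.

Yes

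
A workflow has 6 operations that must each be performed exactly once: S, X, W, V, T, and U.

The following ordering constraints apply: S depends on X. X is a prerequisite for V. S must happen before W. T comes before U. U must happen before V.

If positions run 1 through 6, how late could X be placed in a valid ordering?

The operations that are forced after X, directly or by a chain of constraints, are S, W, V. That's 3 operations.
With 3 mandatory successors out of 6 operations total, the latest slot for X is 6−3 = 3, and it's reachable by doing all non-successors before X.

3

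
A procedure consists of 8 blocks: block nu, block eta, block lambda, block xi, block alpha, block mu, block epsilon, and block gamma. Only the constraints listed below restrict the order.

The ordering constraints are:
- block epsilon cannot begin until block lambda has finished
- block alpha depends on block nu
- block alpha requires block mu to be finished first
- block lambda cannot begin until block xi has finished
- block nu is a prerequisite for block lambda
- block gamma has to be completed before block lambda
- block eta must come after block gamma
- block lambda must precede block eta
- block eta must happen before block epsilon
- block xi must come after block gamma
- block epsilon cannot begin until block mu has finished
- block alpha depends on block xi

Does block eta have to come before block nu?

No

In fact the dependencies run the other way: block nu → block lambda → block eta.
So block eta never precedes block nu.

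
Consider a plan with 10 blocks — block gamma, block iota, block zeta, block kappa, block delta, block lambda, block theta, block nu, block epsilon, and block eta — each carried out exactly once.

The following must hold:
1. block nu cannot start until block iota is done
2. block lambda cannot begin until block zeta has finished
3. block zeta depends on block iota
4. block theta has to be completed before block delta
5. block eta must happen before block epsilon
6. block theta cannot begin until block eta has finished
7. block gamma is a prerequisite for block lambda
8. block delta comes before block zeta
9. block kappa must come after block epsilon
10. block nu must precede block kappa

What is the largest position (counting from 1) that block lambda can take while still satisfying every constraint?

No constraint forces any block after block lambda, so it can be placed last, in position 10.

10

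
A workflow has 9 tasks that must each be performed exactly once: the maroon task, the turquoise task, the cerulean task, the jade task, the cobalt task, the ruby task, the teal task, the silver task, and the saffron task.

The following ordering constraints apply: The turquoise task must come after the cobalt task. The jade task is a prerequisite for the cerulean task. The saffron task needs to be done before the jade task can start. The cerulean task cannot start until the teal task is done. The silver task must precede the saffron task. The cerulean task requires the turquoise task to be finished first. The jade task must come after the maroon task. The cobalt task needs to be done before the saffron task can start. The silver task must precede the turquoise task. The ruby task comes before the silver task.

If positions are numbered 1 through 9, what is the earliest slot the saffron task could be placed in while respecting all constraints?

4

Every task that must precede the saffron task has to come before it. Tracing all chains that end at the saffron task, those tasks are: the cobalt task, the ruby task, the silver task — 3 in total.
With 3 mandatory predecessors, the earliest the saffron task can sit is position 3+1 = 4, and placing just those 3 first achieves it.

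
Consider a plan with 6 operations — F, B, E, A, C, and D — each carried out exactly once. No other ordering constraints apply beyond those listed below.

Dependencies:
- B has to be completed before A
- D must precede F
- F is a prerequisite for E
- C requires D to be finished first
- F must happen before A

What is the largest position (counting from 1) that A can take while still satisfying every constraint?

Nothing depends on A, so it can be the final operation, position 6.

6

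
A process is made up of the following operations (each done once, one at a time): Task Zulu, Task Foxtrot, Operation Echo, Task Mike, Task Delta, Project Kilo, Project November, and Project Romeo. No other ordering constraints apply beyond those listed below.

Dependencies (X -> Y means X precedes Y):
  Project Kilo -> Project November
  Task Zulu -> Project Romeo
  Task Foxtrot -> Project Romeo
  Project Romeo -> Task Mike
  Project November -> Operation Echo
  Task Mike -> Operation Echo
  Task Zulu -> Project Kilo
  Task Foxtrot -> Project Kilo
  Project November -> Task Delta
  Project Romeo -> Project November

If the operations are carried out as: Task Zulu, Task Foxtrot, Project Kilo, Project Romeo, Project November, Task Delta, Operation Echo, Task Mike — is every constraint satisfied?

No

In the proposed order, Operation Echo appears before Task Mike.
Since Task Mike is required before Operation Echo, the ordering is invalid.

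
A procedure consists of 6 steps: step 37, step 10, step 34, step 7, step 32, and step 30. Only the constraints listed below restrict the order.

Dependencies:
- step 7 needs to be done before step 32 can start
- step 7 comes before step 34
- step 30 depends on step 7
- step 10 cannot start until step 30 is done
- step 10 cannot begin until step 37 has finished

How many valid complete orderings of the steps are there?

The steps with no prerequisites are step 37, step 7; any of them can be placed first.
Enumerating by repeatedly choosing an available step (one whose prerequisites are all placed) gives 52 distinct complete orderings.

52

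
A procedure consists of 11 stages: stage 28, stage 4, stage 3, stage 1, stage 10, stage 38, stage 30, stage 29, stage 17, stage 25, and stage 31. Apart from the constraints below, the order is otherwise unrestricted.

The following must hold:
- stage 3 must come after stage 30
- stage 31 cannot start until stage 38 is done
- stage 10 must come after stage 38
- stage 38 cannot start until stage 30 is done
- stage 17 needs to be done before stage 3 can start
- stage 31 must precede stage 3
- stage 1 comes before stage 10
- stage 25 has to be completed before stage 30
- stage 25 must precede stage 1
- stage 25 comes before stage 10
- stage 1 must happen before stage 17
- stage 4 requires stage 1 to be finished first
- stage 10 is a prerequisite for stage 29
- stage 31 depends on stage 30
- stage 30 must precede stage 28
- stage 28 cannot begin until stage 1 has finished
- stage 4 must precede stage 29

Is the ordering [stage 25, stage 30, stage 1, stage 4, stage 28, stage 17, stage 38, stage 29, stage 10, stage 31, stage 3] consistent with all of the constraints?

Here stage 10 comes after stage 29.
Since stage 10 is required before stage 29, the ordering is invalid.

No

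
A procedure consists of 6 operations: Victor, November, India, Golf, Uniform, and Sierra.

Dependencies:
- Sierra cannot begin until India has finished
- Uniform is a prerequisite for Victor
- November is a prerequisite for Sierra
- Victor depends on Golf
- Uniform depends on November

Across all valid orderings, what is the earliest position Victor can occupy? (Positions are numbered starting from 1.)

Every operation that must precede Victor has to come before it. Tracing all chains that end at Victor, those operations are: November, Golf, Uniform — 3 in total.
So at minimum 3 operations come before Victor, putting Victor no earlier than position 4. That position is achievable by scheduling exactly those predecessors first.

4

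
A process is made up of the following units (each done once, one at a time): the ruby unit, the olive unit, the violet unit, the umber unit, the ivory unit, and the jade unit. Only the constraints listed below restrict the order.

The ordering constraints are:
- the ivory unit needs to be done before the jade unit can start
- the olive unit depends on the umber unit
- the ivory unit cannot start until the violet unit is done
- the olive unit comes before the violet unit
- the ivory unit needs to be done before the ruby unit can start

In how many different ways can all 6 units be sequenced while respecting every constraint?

2

Only the umber unit has no prerequisites, so it must go first.
Systematically extending each partial ordering one unit at a time and counting, there are 2 complete orderings.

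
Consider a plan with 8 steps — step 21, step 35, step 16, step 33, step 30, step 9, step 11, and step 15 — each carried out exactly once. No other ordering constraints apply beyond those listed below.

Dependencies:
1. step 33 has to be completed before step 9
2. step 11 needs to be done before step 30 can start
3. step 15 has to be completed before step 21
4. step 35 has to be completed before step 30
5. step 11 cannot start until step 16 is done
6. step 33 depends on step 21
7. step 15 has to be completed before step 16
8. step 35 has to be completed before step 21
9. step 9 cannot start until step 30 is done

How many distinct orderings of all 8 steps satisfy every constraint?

29

2 steps have no prerequisites (step 35, step 15), so any of them could come first.
Enumerating by repeatedly choosing an available step (one whose prerequisites are all placed) gives 29 distinct complete orderings.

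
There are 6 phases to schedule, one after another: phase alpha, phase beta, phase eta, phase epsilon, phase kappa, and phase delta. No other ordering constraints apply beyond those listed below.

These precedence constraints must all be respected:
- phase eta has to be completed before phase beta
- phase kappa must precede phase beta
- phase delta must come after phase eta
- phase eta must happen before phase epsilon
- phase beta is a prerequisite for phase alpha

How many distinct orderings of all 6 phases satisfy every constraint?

The phases with no prerequisites are phase eta, phase kappa; any of them can be placed first.
Systematically extending each partial ordering one phase at a time and counting, there are 32 complete orderings.

32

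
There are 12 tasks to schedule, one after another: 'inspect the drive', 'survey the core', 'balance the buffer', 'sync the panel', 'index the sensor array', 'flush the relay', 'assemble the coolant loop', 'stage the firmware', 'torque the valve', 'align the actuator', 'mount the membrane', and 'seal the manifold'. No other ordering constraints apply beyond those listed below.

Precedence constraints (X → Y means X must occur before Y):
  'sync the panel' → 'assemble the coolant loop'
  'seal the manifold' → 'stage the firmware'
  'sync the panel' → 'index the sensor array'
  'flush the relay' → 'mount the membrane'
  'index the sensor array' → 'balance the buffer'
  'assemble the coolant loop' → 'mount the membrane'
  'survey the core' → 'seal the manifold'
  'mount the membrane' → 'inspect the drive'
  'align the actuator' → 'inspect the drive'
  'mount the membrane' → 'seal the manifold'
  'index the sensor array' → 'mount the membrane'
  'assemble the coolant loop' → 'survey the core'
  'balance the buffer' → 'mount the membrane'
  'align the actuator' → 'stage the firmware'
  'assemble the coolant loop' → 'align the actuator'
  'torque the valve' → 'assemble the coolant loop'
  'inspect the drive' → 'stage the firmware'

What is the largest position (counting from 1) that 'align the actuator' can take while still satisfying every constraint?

10

Every task that must follow 'align the actuator' has to come after it. Tracing all chains starting from 'align the actuator', those tasks are: 'inspect the drive', 'stage the firmware' — 2 in total.
So at least 2 tasks follow 'align the actuator', putting 'align the actuator' no later than position 10. That position is achievable by scheduling everything else first.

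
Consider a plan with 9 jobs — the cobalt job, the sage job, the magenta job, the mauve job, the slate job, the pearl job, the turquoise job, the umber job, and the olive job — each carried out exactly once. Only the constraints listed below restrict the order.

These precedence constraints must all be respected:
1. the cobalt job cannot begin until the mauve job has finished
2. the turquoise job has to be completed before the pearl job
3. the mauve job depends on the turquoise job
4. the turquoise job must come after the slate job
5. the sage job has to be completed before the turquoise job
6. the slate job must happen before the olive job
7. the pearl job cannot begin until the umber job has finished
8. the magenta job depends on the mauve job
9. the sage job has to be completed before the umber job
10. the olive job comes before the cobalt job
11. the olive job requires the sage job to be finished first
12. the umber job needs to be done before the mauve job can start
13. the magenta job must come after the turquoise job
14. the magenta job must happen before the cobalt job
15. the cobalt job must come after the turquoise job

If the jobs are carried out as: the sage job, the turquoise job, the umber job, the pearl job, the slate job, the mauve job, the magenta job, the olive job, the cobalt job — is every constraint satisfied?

No

Here the slate job comes after the turquoise job.
Since the slate job is required before the turquoise job, the ordering is invalid.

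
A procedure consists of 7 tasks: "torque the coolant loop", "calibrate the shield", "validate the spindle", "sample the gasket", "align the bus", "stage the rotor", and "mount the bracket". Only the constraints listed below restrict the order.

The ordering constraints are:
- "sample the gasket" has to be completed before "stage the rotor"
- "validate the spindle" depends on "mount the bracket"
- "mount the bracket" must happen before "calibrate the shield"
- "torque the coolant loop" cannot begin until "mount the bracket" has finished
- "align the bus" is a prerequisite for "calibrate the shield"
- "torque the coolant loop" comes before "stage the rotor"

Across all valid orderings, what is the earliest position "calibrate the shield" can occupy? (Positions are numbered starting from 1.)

Working backwards through the constraints from "calibrate the shield", its full set of required predecessors is "align the bus", "mount the bracket" — 2 of them.
With 2 mandatory predecessors, the earliest "calibrate the shield" can sit is position 2+1 = 3, and placing just those 2 first achieves it.

3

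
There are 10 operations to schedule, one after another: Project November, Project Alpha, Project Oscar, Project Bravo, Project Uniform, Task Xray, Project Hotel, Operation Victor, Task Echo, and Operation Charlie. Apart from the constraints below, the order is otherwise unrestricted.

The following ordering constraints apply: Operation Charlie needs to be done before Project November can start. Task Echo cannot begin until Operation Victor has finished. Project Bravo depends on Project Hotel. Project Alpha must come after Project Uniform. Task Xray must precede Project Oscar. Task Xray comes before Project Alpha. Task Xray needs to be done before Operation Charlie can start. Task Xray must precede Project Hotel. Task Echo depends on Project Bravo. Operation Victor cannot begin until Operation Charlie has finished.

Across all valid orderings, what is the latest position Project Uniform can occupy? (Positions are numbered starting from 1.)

Following the constraints forward from Project Uniform, its only required successor is Project Alpha.
With 1 mandatory successor out of 10 operations total, the latest slot for Project Uniform is 10−1 = 9, and it's reachable by doing all non-successors before Project Uniform.

9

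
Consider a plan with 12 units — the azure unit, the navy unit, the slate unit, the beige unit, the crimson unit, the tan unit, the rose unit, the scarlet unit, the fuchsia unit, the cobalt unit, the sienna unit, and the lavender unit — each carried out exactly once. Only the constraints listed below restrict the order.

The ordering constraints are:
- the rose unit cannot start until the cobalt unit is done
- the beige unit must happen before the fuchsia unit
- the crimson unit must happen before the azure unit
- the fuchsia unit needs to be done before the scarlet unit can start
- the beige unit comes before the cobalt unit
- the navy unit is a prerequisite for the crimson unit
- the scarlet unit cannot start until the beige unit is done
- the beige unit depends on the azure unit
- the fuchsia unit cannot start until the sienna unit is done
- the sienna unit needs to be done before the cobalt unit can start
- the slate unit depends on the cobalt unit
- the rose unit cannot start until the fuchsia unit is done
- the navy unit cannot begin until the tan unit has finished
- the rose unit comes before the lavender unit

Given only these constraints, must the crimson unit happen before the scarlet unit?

Chaining the stated constraints: the crimson unit → the azure unit → the beige unit → the scarlet unit.
That forces the crimson unit before the scarlet unit in every valid schedule.

Yes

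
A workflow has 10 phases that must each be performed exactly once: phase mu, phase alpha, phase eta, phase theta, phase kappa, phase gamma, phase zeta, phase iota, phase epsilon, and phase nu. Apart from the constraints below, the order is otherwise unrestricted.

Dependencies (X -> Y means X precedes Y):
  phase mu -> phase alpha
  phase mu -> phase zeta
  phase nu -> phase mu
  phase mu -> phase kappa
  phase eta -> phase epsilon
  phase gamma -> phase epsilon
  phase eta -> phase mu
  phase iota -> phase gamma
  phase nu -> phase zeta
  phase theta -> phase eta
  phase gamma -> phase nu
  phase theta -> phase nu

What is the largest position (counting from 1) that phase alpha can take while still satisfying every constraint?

10

No constraint forces any phase after phase alpha, so it can be placed last, in position 10.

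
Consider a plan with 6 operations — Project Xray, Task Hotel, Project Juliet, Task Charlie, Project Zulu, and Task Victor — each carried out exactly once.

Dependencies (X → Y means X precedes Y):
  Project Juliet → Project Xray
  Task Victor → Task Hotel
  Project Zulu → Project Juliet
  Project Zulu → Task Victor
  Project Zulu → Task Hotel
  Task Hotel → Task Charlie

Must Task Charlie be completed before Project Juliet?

No

Task Charlie and Project Juliet are not related by any chain of constraints.
There exist valid orderings with Project Juliet before Task Charlie, so Task Charlie is not required to come first.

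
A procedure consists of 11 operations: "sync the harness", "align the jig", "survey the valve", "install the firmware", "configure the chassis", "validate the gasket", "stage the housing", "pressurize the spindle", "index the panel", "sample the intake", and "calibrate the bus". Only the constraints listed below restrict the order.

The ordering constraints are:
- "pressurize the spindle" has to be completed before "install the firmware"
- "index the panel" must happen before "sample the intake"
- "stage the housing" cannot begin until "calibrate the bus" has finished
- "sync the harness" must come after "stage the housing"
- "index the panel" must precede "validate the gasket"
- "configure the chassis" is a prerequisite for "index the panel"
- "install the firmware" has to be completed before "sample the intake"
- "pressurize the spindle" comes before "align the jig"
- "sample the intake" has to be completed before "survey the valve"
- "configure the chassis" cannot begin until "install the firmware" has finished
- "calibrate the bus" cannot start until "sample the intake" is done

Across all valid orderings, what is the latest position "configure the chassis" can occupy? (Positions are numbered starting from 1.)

The operations that are forced after "configure the chassis", directly or by a chain of constraints, are "sync the harness", "survey the valve", "validate the gasket", "stage the housing", "index the panel", "sample the intake", "calibrate the bus". That's 7 operations.
So at least 7 operations follow "configure the chassis", putting "configure the chassis" no later than position 4. That position is achievable by scheduling everything else first.

4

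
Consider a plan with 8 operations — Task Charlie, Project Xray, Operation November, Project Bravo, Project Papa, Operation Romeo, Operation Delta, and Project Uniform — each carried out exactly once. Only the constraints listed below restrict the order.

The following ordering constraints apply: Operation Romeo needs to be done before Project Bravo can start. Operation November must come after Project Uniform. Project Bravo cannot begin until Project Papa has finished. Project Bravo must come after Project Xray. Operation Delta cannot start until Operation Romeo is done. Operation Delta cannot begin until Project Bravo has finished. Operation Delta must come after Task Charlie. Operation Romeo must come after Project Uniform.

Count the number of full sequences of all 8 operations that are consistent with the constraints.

4 operations have no prerequisites (Task Charlie, Project Xray, Project Papa, Project Uniform), so any of them could come first.
Systematically extending each partial ordering one operation at a time and counting, there are 436 complete orderings.

436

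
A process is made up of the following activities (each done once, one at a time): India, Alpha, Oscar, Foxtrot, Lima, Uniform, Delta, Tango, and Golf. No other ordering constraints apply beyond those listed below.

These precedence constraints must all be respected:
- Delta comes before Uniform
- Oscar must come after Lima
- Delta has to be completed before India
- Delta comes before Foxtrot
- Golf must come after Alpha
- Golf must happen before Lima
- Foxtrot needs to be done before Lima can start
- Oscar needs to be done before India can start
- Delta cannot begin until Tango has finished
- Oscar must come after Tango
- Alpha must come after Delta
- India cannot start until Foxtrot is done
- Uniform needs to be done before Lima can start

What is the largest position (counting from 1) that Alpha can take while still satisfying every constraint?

5

Following every chain forward from Alpha, the activities that must come later are India, Oscar, Lima, Golf — 4 of them.
With 4 mandatory successors out of 9 activities total, the latest slot for Alpha is 9−4 = 5, and it's reachable by doing all non-successors before Alpha.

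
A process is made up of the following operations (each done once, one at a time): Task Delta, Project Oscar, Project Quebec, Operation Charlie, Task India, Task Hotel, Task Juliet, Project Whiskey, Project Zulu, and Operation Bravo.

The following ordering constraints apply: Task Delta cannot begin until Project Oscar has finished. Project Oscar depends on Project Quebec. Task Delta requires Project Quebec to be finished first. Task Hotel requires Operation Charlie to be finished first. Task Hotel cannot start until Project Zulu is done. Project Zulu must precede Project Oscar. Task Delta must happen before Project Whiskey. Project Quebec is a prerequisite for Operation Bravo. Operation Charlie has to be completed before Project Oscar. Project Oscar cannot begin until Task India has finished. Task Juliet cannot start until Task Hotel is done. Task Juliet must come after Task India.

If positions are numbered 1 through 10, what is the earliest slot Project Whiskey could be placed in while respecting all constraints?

7

Every operation that must precede Project Whiskey has to come before it. Tracing all chains that end at Project Whiskey, those operations are: Task Delta, Project Oscar, Project Quebec, Operation Charlie, Task India, Project Zulu — 6 in total.
So at minimum 6 operations come before Project Whiskey, putting Project Whiskey no earlier than position 7. That position is achievable by scheduling exactly those predecessors first.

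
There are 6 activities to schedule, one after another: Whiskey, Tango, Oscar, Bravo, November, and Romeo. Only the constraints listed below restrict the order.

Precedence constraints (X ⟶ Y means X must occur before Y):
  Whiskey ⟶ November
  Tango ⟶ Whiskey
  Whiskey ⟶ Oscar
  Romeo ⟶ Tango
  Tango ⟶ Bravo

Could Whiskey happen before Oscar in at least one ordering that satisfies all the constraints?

The constraints force Whiskey before Oscar, so yes — every valid ordering has Whiskey earlier.

Yes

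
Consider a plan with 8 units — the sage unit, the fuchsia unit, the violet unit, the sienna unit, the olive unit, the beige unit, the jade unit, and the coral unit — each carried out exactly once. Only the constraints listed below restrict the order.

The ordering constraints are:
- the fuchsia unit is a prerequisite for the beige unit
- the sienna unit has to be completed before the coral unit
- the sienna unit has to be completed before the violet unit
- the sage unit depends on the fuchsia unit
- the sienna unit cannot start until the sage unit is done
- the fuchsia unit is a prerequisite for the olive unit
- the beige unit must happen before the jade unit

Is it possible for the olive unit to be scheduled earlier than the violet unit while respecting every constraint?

Yes

The constraints leave the olive unit and the violet unit unordered relative to each other; nothing requires the violet unit earlier.
So a valid ordering placing the olive unit earlier than the violet unit exists.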